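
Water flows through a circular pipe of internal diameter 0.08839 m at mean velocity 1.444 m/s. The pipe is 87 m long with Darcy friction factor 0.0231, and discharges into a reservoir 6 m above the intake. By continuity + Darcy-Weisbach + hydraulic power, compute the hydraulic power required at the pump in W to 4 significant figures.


Approach: apply continuity + Darcy-Weisbach + hydraulic power, Q = A*v; hf = f*(L/D)*(v^2/(2g)); H = static + hf; P = rho*g*Q*H.
Step 1 — flow rate (continuity, Q = A*v):
  A = pi*(0.08839/2)^2 = 0.00613615 m^2
  Q = 0.00613615 * 1.444 = 0.00886060 m^3/s
Step 2 — friction head loss (Darcy-Weisbach):
  hf = 0.0231 * (87/0.08839) * (1.444^2 / (2*9.81))
  hf = 2.41637 m
Step 3 — total head: H = 6 + 2.41637 = 8.41637 m
Step 4 — hydraulic power (P = rho*g*Q*H):
  P = 1000 * 9.81 * 0.00886060 * 8.41637 = 731.6 W
Therefore the hydraulic power required at the pump = 731.6 W.


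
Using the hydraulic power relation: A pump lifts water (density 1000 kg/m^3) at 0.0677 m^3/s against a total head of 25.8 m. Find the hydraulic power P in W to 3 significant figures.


Approach: apply the hydraulic power relation, P = rho*g*Q*H.
P = 1000 * 9.81 * 0.0677 * 25.8 = 17100 W
Therefore the hydraulic power P = 17100 W.


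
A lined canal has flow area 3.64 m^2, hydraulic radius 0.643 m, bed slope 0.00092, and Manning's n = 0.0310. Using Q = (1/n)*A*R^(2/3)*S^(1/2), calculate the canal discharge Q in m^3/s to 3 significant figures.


Q = (1/0.0310) * 3.64 * 0.643^(2/3) * 0.00092^(1/2) = 2.65 m^3/s
Therefore the canal discharge Q = 2.65 m^3/s.


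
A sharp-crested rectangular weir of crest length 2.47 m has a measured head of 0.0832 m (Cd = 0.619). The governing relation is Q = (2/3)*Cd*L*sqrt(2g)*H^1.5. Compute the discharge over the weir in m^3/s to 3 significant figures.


Q = (2/3)*0.619*2.47*sqrt(2*9.81)*0.0832^1.5 = 0.108 m^3/s
Therefore the discharge over the weir = 0.108 m^3/s.


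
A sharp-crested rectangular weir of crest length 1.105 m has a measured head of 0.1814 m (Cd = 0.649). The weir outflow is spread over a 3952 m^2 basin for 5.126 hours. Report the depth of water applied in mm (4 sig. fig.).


Approach: apply the rectangular weir equation with a volume-to-depth conversion, Q = (2/3)*Cd*L*sqrt(2g)*H^1.5; d = Q*t/A * 1000.
Step 1 — weir discharge:
  Q = (2/3)*0.649*1.105*sqrt(2*9.81)*0.1814^1.5 = 0.163614 m^3/s
Step 2 — volume: V = 0.163614 * 5.126*3600 = 3019.27 m^3
Step 3 — depth: d = V/A * 1000 = 3019.27/3952 * 1000 = 764.0 mm
Therefore the depth of water applied = 764.0 mm.


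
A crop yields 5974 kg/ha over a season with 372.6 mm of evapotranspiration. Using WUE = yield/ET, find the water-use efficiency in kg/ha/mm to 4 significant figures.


WUE = 5974 / 372.6 = 16.03 kg/ha/mm
Therefore the water-use efficiency = 16.03 kg/ha/mm.


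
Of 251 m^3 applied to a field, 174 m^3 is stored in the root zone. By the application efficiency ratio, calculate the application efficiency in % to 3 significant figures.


Approach: apply the application efficiency ratio, Ea = (stored/applied)*100.
Ea = (174/251)*100 = 69.3 %
Therefore the application efficiency = 69.3 %.


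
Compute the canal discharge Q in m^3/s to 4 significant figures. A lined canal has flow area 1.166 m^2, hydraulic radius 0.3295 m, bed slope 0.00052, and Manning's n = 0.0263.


Approach: apply Manning's equation, Q = (1/n)*A*R^(2/3)*S^(1/2).
Q = (1/0.0263) * 1.166 * 0.3295^(2/3) * 0.00052^(1/2) = 0.4823 m^3/s
Therefore the canal discharge Q = 0.4823 m^3/s.


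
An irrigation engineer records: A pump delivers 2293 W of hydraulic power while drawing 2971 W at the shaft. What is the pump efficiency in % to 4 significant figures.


Approach: apply the efficiency ratio, eta = (P_out/P_in)*100.
eta = (2293 / 2971) * 100 = 77.18 %
Therefore the pump efficiency = 77.18 %.


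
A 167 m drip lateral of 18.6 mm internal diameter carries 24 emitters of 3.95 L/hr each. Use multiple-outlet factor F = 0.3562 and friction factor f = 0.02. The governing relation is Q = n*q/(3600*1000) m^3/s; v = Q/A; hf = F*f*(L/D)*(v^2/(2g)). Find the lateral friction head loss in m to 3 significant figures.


Q = 24*3.95/(3600*1000) = 2.6333e-05 m^3/s
A = pi*(18.6e-3/2)^2 = 2.7172e-04 m^2, so v = Q/A = 0.096915 m/s
hf = 0.3562*0.02*(167/0.0186)*(0.096915^2/(2*9.81)) = 0.0306 m
Therefore the lateral friction head loss = 0.0306 m.


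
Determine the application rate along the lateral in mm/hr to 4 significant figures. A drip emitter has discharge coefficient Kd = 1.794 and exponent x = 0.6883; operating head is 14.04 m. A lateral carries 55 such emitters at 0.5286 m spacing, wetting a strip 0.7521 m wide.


Approach: apply the emitter equation with a lateral mass balance, q = Kd*h^x; Q = n*q; rate = Q/(n*spacing*width).
Step 1 — single emitter flow (q = Kd*h^x):
  q = 1.794 * 14.04^0.6883 = 11.0549 L/hr
Step 2 — total lateral flow: Q = 55 * 11.0549 = 608.020 L/hr
Step 3 — wetted area: A = 55 * 0.5286 * 0.7521 = 21.8658 m^2
Step 4 — application rate: Q/A = 608.020/21.8658 = 27.81 mm/hr
Therefore the application rate along the lateral = 27.81 mm/hr.


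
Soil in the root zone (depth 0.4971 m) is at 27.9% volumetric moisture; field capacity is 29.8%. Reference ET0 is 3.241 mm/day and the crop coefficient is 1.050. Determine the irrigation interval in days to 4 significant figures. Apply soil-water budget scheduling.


Approach: apply soil-water budget scheduling, SMD = (FC-theta)/100*depth*1000; ETc = ET0*Kc; interval = SMD/ETc.
Step 1 — soil moisture deficit:
  SMD = (29.8 - 27.9)/100 * 0.4971 * 1000 = 9.44490 mm
Step 2 — daily crop ET (ETc = ET0*Kc):
  ETc = 3.241 * 1.050 = 3.40305 mm/day
Step 3 — irrigation interval (SMD/ETc):
  interval = 9.44490 / 3.40305 = 2.775 days
Therefore the irrigation interval = 2.775 days.


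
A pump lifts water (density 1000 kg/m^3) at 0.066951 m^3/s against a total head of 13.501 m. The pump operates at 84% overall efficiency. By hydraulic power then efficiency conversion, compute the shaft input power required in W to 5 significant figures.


Approach: apply hydraulic power then efficiency conversion, P = rho*g*Q*H; P_in = P/eta.
Step 1 — hydraulic power (P = rho*g*Q*H):
  P = 1000 * 9.81 * 0.066951 * 13.501 = 8867.312 W
Step 2 — input power: P_in = P/eta = 8867.312 / 0.84 = 10556 W
Therefore the shaft input power required = 10556 W.


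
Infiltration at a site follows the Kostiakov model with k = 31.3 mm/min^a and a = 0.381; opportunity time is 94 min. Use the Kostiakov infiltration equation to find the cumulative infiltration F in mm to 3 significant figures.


Approach: apply the Kostiakov infiltration equation, F = k*t^a.
F = 31.3 * 94^0.381 = 177 mm
Therefore the cumulative infiltration F = 177 mm.


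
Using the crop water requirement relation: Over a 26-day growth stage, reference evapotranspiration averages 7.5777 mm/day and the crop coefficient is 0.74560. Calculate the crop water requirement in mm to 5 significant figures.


Approach: apply the crop water requirement relation, CWR = ET0 * Kc * days.
CWR = 7.5777 * 0.74560 * 26 = 146.90 mm
Therefore the crop water requirement = 146.90 mm.


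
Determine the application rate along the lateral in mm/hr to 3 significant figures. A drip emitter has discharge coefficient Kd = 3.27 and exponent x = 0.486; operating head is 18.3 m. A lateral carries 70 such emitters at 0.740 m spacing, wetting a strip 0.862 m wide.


Approach: apply the emitter equation with a lateral mass balance, q = Kd*h^x; Q = n*q; rate = Q/(n*spacing*width).
Step 1 — single emitter flow (q = Kd*h^x):
  q = 3.27 * 18.3^0.486 = 13.431 L/hr
Step 2 — total lateral flow: Q = 70 * 13.431 = 940.15 L/hr
Step 3 — wetted area: A = 70 * 0.740 * 0.862 = 44.652 m^2
Step 4 — application rate: Q/A = 940.15/44.652 = 21.1 mm/hr
Therefore the application rate along the lateral = 21.1 mm/hr.


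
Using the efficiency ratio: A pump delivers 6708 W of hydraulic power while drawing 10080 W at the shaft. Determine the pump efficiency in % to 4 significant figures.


Approach: apply the efficiency ratio, eta = (P_out/P_in)*100.
eta = (6708 / 10080) * 100 = 66.55 %
Therefore the pump efficiency = 66.55 %.


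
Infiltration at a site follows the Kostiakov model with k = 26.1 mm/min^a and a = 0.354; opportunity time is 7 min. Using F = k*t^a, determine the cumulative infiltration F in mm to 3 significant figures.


F = 26.1 * 7^0.354 = 52.0 mm
Therefore the cumulative infiltration F = 52.0 mm.


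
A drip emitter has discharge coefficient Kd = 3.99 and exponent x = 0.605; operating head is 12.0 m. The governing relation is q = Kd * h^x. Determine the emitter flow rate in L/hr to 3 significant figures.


q = 3.99 * 12.0^0.605 = 17.9 L/hr
Therefore the emitter flow rate = 17.9 L/hr.


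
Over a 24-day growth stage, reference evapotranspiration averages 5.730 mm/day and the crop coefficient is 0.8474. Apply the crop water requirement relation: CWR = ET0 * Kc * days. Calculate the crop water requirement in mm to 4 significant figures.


CWR = 5.730 * 0.8474 * 24 = 116.5 mm
Therefore the crop water requirement = 116.5 mm.


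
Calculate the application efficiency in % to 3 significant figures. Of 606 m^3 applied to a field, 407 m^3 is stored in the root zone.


Approach: apply the application efficiency ratio, Ea = (stored/applied)*100.
Ea = (407/606)*100 = 67.2 %
Therefore the application efficiency = 67.2 %.


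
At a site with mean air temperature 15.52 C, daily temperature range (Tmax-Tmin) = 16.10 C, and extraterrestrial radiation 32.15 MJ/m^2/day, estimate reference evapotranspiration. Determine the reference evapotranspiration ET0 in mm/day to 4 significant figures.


Approach: apply the Hargreaves-Samani method, ET0 = 0.0023*(Tmean+17.8)*sqrt(Tmax-Tmin)*0.408*Ra.
ET0 = 0.0023*(15.52+17.8)*sqrt(16.10)*0.408*32.15 = 4.034 mm/day
Therefore the reference evapotranspiration ET0 = 4.034 mm/day.


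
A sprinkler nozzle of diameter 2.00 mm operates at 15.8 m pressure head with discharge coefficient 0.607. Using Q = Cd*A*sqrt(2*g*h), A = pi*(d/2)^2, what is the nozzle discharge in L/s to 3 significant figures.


A = pi*(2.00e-3/2)^2 = 3.1416e-06 m^2
Q = 0.607 * 3.1416e-06 * sqrt(2*9.81*15.8) * 1000 = 0.0336 L/s
Therefore the nozzle discharge = 0.0336 L/s.


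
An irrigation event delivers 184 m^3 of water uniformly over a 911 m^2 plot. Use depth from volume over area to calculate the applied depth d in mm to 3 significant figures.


Approach: apply depth from volume over area, d = (V/A)*1000.
d = (184 / 911) * 1000 = 202 mm
Therefore the applied depth d = 202 mm.


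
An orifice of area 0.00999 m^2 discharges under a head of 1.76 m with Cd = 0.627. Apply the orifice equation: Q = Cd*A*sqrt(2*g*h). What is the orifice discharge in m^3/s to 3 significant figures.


Q = 0.627 * 0.00999 * sqrt(2*9.81*1.76) = 0.0368 m^3/s
Therefore the orifice discharge = 0.0368 m^3/s.


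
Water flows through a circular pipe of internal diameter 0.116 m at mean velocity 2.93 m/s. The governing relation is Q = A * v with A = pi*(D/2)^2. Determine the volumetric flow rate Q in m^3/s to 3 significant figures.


A = pi*(0.116/2)^2 = 0.010568 m^2
Q = 0.010568 * 2.93 = 0.0310 m^3/s
Therefore the volumetric flow rate Q = 0.0310 m^3/s.


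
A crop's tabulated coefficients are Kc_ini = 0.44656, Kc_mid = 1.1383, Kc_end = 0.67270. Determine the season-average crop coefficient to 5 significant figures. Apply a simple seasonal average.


Approach: apply a simple seasonal average, Kc_avg = (Kc_ini + Kc_mid + Kc_end)/3.
Kc_avg = (0.44656 + 1.1383 + 0.67270)/3 = 0.75252
Therefore the season-average crop coefficient = 0.75252.


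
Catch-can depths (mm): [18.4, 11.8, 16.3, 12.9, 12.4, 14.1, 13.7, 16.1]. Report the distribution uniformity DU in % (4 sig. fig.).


Approach: apply the low-quarter distribution uniformity, DU = (mean of lowest quarter of readings / overall mean)*100.
sorted lowest 2 of 8: [11.8, 12.4] -> mean = 12.1000 mm
overall mean = 14.4625 mm
DU = (12.1000/14.4625)*100 = 83.66 %
Therefore the distribution uniformity DU = 83.66 %.


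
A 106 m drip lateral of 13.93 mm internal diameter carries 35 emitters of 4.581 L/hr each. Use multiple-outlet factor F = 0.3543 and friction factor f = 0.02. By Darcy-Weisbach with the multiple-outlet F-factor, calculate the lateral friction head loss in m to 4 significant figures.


Approach: apply Darcy-Weisbach with the multiple-outlet F-factor, Q = n*q/(3600*1000) m^3/s; v = Q/A; hf = F*f*(L/D)*(v^2/(2g)).
Q = 35*4.581/(3600*1000) = 4.45375e-05 m^3/s
A = pi*(13.93e-3/2)^2 = 1.52403e-04 m^2, so v = Q/A = 0.292236 m/s
hf = 0.3543*0.02*(106/0.01393)*(0.292236^2/(2*9.81)) = 0.2347 m
Therefore the lateral friction head loss = 0.2347 m.


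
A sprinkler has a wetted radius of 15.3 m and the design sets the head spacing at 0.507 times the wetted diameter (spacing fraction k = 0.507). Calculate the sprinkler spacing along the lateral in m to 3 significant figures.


Approach: apply the sprinkler spacing rule (spacing as a fraction of wetted diameter), S = k*(2*R).
S = 0.507 * (2 * 15.3) = 15.5 m
Therefore the sprinkler spacing along the lateral = 15.5 m.


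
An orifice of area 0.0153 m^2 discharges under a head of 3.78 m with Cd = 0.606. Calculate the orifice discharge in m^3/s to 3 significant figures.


Approach: apply the orifice equation, Q = Cd*A*sqrt(2*g*h).
Q = 0.606 * 0.0153 * sqrt(2*9.81*3.78) = 0.0798 m^3/s
Therefore the orifice discharge = 0.0798 m^3/s.


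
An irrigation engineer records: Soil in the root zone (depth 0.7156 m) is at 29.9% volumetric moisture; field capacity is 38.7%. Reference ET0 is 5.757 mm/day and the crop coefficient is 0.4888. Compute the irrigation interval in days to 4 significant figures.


Approach: apply soil-water budget scheduling, SMD = (FC-theta)/100*depth*1000; ETc = ET0*Kc; interval = SMD/ETc.
Step 1 — soil moisture deficit:
  SMD = (38.7 - 29.9)/100 * 0.7156 * 1000 = 62.9728 mm
Step 2 — daily crop ET (ETc = ET0*Kc):
  ETc = 5.757 * 0.4888 = 2.81402 mm/day
Step 3 — irrigation interval (SMD/ETc):
  interval = 62.9728 / 2.81402 = 22.38 days
Therefore the irrigation interval = 22.38 days.


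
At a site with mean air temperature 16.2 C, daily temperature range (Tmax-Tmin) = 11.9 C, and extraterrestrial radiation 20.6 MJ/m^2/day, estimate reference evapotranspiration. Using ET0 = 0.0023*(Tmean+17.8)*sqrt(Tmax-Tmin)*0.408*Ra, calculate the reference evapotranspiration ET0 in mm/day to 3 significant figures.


ET0 = 0.0023*(16.2+17.8)*sqrt(11.9)*0.408*20.6 = 2.27 mm/day
Therefore the reference evapotranspiration ET0 = 2.27 mm/day.


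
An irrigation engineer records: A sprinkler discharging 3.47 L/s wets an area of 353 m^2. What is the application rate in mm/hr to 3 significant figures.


Approach: apply the application rate relation, rate = (Q/A)*3600.
rate = (3.47 / 353) * 3600 = 35.4 mm/hr
Therefore the application rate = 35.4 mm/hr.


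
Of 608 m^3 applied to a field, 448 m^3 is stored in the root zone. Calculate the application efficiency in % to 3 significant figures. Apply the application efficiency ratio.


Approach: apply the application efficiency ratio, Ea = (stored/applied)*100.
Ea = (448/608)*100 = 73.7 %
Therefore the application efficiency = 73.7 %.


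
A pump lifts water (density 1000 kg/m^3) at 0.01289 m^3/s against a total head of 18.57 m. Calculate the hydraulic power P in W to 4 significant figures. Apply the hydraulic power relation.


Approach: apply the hydraulic power relation, P = rho*g*Q*H.
P = 1000 * 9.81 * 0.01289 * 18.57 = 2348 W
Therefore the hydraulic power P = 2348 W.


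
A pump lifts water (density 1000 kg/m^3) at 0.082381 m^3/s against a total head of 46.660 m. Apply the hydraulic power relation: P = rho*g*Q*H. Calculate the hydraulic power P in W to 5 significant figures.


P = 1000 * 9.81 * 0.082381 * 46.660 = 37709 W
Therefore the hydraulic power P = 37709 W.


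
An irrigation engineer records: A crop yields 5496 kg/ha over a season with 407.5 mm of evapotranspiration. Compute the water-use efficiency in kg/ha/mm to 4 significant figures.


Approach: apply the water-use efficiency ratio, WUE = yield/ET.
WUE = 5496 / 407.5 = 13.49 kg/ha/mm
Therefore the water-use efficiency = 13.49 kg/ha/mm.


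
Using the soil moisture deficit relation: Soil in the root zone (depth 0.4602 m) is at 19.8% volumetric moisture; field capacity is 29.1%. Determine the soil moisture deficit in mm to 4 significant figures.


Approach: apply the soil moisture deficit relation, SMD = (FC - theta)/100 * depth * 1000.
SMD = (29.1 - 19.8)/100 * 0.4602 * 1000 = 42.80 mm
Therefore the soil moisture deficit = 42.80 mm.


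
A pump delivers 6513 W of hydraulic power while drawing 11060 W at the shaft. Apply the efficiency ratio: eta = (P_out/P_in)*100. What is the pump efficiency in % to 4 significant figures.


eta = (6513 / 11060) * 100 = 58.89 %
Therefore the pump efficiency = 58.89 %.


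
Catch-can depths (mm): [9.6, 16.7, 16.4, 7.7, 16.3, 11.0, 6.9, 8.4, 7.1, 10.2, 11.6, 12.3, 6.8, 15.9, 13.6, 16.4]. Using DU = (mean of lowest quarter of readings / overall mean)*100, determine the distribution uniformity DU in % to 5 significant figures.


sorted lowest 4 of 16: [6.8, 6.9, 7.1, 7.7] -> mean = 7.125000 mm
overall mean = 11.68125 mm
DU = (7.125000/11.68125)*100 = 60.995 %
Therefore the distribution uniformity DU = 60.995 %.


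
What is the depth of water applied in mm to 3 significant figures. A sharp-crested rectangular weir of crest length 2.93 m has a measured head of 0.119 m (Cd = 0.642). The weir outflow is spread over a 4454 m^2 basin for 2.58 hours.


Approach: apply the rectangular weir equation with a volume-to-depth conversion, Q = (2/3)*Cd*L*sqrt(2g)*H^1.5; d = Q*t/A * 1000.
Step 1 — weir discharge:
  Q = (2/3)*0.642*2.93*sqrt(2*9.81)*0.119^1.5 = 0.22802 m^3/s
Step 2 — volume: V = 0.22802 * 2.58*3600 = 2117.9 m^3
Step 3 — depth: d = V/A * 1000 = 2117.9/4454 * 1000 = 476 mm
Therefore the depth of water applied = 476 mm.


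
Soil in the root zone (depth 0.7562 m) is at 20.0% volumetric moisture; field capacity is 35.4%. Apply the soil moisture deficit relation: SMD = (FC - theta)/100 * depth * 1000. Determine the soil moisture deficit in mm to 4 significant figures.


SMD = (35.4 - 20.0)/100 * 0.7562 * 1000 = 116.5 mm
Therefore the soil moisture deficit = 116.5 mm.


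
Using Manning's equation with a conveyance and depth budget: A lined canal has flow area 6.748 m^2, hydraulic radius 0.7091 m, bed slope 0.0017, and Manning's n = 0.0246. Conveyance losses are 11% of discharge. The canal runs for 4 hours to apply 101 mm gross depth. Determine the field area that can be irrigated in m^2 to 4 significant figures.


Approach: apply Manning's equation with a conveyance and depth budget, Q = (1/n)*A*R^(2/3)*S^(1/2); Q_field = Q*(1-loss); Area = Q_field*t/(d/1000).
Step 1 — canal discharge (Manning's equation):
  Q = (1/0.0246) * 6.748 * 0.7091^(2/3) * 0.0017^(1/2) = 8.99365 m^3/s
Step 2 — delivered flow: Q_field = 8.99365*(1 - 11/100) = 8.00435 m^3/s
Step 3 — volume delivered: V = 8.00435 * 4*3600 = 115263 m^3
Step 4 — area served: A = V / (depth/1000) = 115263 / 0.101 = 1141000 m^2
Therefore the field area that can be irrigated = 1141000 m^2.


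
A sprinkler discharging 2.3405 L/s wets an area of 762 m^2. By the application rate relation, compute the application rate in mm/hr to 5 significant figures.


Approach: apply the application rate relation, rate = (Q/A)*3600.
rate = (2.3405 / 762) * 3600 = 11.057 mm/hr
Therefore the application rate = 11.057 mm/hr.


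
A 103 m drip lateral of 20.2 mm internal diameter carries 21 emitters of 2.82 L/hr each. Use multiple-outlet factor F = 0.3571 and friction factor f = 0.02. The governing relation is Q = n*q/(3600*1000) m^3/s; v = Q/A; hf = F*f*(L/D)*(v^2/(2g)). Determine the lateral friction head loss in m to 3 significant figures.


Q = 21*2.82/(3600*1000) = 1.6450e-05 m^3/s
A = pi*(20.2e-3/2)^2 = 3.2047e-04 m^2, so v = Q/A = 0.051330 m/s
hf = 0.3571*0.02*(103/0.0202)*(0.051330^2/(2*9.81)) = 0.00489 m
Therefore the lateral friction head loss = 0.00489 m.


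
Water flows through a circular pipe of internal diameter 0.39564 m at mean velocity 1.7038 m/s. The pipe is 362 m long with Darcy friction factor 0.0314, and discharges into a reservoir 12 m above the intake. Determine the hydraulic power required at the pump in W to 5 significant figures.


Approach: apply continuity + Darcy-Weisbach + hydraulic power, Q = A*v; hf = f*(L/D)*(v^2/(2g)); H = static + hf; P = rho*g*Q*H.
Step 1 — flow rate (continuity, Q = A*v):
  A = pi*(0.39564/2)^2 = 0.1229392 m^2
  Q = 0.1229392 * 1.7038 = 0.2094638 m^3/s
Step 2 — friction head loss (Darcy-Weisbach):
  hf = 0.0314 * (362/0.39564) * (1.7038^2 / (2*9.81))
  hf = 4.250855 m
Step 3 — total head: H = 12 + 4.250855 = 16.25085 m
Step 4 — hydraulic power (P = rho*g*Q*H):
  P = 1000 * 9.81 * 0.2094638 * 16.25085 = 33393 W
Therefore the hydraulic power required at the pump = 33393 W.


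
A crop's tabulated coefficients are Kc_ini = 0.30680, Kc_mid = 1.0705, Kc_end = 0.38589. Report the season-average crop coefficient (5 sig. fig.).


Approach: apply a simple seasonal average, Kc_avg = (Kc_ini + Kc_mid + Kc_end)/3.
Kc_avg = (0.30680 + 1.0705 + 0.38589)/3 = 0.58773
Therefore the season-average crop coefficient = 0.58773.


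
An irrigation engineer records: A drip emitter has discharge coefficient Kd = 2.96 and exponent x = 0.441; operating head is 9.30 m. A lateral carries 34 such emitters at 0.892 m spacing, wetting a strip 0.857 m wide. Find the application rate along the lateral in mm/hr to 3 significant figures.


Approach: apply the emitter equation with a lateral mass balance, q = Kd*h^x; Q = n*q; rate = Q/(n*spacing*width).
Step 1 — single emitter flow (q = Kd*h^x):
  q = 2.96 * 9.30^0.441 = 7.9139 L/hr
Step 2 — total lateral flow: Q = 34 * 7.9139 = 269.07 L/hr
Step 3 — wetted area: A = 34 * 0.892 * 0.857 = 25.991 m^2
Step 4 — application rate: Q/A = 269.07/25.991 = 10.4 mm/hr
Therefore the application rate along the lateral = 10.4 mm/hr.


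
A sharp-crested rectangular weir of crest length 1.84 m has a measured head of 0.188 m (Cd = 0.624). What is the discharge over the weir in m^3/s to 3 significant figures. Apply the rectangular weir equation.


Approach: apply the rectangular weir equation, Q = (2/3)*Cd*L*sqrt(2g)*H^1.5.
Q = (2/3)*0.624*1.84*sqrt(2*9.81)*0.188^1.5 = 0.276 m^3/s
Therefore the discharge over the weir = 0.276 m^3/s.


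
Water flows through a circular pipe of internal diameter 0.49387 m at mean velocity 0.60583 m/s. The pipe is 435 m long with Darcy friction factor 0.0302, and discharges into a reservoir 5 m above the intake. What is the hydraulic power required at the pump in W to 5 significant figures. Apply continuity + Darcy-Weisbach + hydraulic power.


Approach: apply continuity + Darcy-Weisbach + hydraulic power, Q = A*v; hf = f*(L/D)*(v^2/(2g)); H = static + hf; P = rho*g*Q*H.
Step 1 — flow rate (continuity, Q = A*v):
  A = pi*(0.49387/2)^2 = 0.1915646 m^2
  Q = 0.1915646 * 0.60583 = 0.1160556 m^3/s
Step 2 — friction head loss (Darcy-Weisbach):
  hf = 0.0302 * (435/0.49387) * (0.60583^2 / (2*9.81))
  hf = 0.4976066 m
Step 3 — total head: H = 5 + 0.4976066 = 5.497607 m
Step 4 — hydraulic power (P = rho*g*Q*H):
  P = 1000 * 9.81 * 0.1160556 * 5.497607 = 6259.1 W
Therefore the hydraulic power required at the pump = 6259.1 W.


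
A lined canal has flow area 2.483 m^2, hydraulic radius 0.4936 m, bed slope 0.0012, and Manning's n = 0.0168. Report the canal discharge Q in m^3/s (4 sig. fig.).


Approach: apply Manning's equation, Q = (1/n)*A*R^(2/3)*S^(1/2).
Q = (1/0.0168) * 2.483 * 0.4936^(2/3) * 0.0012^(1/2) = 3.198 m^3/s
Therefore the canal discharge Q = 3.198 m^3/s.


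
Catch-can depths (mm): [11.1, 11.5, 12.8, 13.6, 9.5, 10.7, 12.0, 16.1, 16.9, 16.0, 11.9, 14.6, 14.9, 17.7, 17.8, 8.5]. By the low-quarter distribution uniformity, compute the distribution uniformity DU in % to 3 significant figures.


Approach: apply the low-quarter distribution uniformity, DU = (mean of lowest quarter of readings / overall mean)*100.
sorted lowest 4 of 16: [8.5, 9.5, 10.7, 11.1] -> mean = 9.9500 mm
overall mean = 13.475 mm
DU = (9.9500/13.475)*100 = 73.8 %
Therefore the distribution uniformity DU = 73.8 %.


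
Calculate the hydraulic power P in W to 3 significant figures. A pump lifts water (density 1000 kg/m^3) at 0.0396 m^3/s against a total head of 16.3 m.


Approach: apply the hydraulic power relation, P = rho*g*Q*H.
P = 1000 * 9.81 * 0.0396 * 16.3 = 6330 W
Therefore the hydraulic power P = 6330 W.


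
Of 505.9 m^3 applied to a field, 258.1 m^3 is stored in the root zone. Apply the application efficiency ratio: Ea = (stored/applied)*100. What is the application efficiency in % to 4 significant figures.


Ea = (258.1/505.9)*100 = 51.02 %
Therefore the application efficiency = 51.02 %.


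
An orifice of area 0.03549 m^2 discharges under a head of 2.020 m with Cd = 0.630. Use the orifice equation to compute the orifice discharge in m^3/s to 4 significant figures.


Approach: apply the orifice equation, Q = Cd*A*sqrt(2*g*h).
Q = 0.630 * 0.03549 * sqrt(2*9.81*2.020) = 0.1408 m^3/s
Therefore the orifice discharge = 0.1408 m^3/s.


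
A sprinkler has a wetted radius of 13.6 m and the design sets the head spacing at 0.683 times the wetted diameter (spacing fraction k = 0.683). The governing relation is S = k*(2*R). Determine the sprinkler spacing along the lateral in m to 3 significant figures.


S = 0.683 * (2 * 13.6) = 18.6 m
Therefore the sprinkler spacing along the lateral = 18.6 m.


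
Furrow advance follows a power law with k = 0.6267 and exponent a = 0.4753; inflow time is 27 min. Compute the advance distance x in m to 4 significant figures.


Approach: apply the power-law advance function, x = k*t^a.
x = 0.6267 * 27^0.4753 = 3.002 m
Therefore the advance distance x = 3.002 m.


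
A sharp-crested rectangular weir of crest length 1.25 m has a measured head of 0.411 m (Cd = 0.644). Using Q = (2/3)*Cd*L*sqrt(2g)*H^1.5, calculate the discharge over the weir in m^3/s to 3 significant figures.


Q = (2/3)*0.644*1.25*sqrt(2*9.81)*0.411^1.5 = 0.626 m^3/s
Therefore the discharge over the weir = 0.626 m^3/s.


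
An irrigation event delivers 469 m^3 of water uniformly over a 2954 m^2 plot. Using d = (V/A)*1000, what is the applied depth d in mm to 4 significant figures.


d = (469 / 2954) * 1000 = 158.8 mm
Therefore the applied depth d = 158.8 mm.


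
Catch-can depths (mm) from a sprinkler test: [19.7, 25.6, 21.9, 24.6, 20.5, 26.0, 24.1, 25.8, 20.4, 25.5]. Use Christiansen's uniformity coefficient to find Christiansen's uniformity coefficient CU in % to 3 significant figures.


Approach: apply Christiansen's uniformity coefficient, CU = (1 - mean_abs_deviation/mean)*100.
mean = 23.410 mm
mean |d_i - mean| = 2.2280 mm
CU = (1 - 2.2280/23.410)*100 = 90.5 %
Therefore Christiansen's uniformity coefficient CU = 90.5 %.


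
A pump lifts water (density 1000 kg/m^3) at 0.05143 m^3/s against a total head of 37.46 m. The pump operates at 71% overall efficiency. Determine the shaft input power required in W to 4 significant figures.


Approach: apply hydraulic power then efficiency conversion, P = rho*g*Q*H; P_in = P/eta.
Step 1 — hydraulic power (P = rho*g*Q*H):
  P = 1000 * 9.81 * 0.05143 * 37.46 = 18899.6 W
Step 2 — input power: P_in = P/eta = 18899.6 / 0.71 = 26620 W
Therefore the shaft input power required = 26620 W.


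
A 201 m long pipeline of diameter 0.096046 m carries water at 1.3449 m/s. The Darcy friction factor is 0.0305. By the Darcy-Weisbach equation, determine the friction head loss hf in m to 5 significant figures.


Approach: apply the Darcy-Weisbach equation, hf = f*(L/D)*(v^2/(2g)).
hf = 0.0305 * (201/0.096046) * (1.3449^2 / (2*9.81))
hf = 5.8843 m
Therefore the friction head loss hf = 5.8843 m.


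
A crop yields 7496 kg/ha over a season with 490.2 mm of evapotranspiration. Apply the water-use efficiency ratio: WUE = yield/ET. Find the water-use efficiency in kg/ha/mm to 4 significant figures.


WUE = 7496 / 490.2 = 15.29 kg/ha/mm
Therefore the water-use efficiency = 15.29 kg/ha/mm.


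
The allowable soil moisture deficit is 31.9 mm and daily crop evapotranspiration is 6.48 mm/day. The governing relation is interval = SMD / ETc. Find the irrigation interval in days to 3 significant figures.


interval = 31.9 / 6.48 = 4.92 days
Therefore the irrigation interval = 4.92 days.


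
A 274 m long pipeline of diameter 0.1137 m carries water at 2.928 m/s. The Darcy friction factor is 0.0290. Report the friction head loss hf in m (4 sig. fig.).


Approach: apply the Darcy-Weisbach equation, hf = f*(L/D)*(v^2/(2g)).
hf = 0.0290 * (274/0.1137) * (2.928^2 / (2*9.81))
hf = 30.54 m
Therefore the friction head loss hf = 30.54 m.


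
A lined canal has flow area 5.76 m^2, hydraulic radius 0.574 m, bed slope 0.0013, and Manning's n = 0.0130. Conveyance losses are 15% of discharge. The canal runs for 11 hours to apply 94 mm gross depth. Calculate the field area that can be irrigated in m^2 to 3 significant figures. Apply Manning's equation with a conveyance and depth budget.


Approach: apply Manning's equation with a conveyance and depth budget, Q = (1/n)*A*R^(2/3)*S^(1/2); Q_field = Q*(1-loss); Area = Q_field*t/(d/1000).
Step 1 — canal discharge (Manning's equation):
  Q = (1/0.0130) * 5.76 * 0.574^(2/3) * 0.0013^(1/2) = 11.034 m^3/s
Step 2 — delivered flow: Q_field = 11.034*(1 - 15/100) = 9.3787 m^3/s
Step 3 — volume delivered: V = 9.3787 * 11*3600 = 371400 m^3
Step 4 — area served: A = V / (depth/1000) = 371400 / 0.094 = 3950000 m^2
Therefore the field area that can be irrigated = 3950000 m^2.


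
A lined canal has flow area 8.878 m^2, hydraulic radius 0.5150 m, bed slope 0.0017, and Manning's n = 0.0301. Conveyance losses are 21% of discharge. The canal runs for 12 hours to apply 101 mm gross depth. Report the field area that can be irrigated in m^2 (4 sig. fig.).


Approach: apply Manning's equation with a conveyance and depth budget, Q = (1/n)*A*R^(2/3)*S^(1/2); Q_field = Q*(1-loss); Area = Q_field*t/(d/1000).
Step 1 — canal discharge (Manning's equation):
  Q = (1/0.0301) * 8.878 * 0.5150^(2/3) * 0.0017^(1/2) = 7.81348 m^3/s
Step 2 — delivered flow: Q_field = 7.81348*(1 - 21/100) = 6.17265 m^3/s
Step 3 — volume delivered: V = 6.17265 * 12*3600 = 266658 m^3
Step 4 — area served: A = V / (depth/1000) = 266658 / 0.101 = 2640000 m^2
Therefore the field area that can be irrigated = 2640000 m^2.


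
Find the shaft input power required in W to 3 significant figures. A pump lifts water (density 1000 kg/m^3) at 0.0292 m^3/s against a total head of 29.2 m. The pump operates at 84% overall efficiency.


Approach: apply hydraulic power then efficiency conversion, P = rho*g*Q*H; P_in = P/eta.
Step 1 — hydraulic power (P = rho*g*Q*H):
  P = 1000 * 9.81 * 0.0292 * 29.2 = 8364.4 W
Step 2 — input power: P_in = P/eta = 8364.4 / 0.84 = 9960 W
Therefore the shaft input power required = 9960 W.


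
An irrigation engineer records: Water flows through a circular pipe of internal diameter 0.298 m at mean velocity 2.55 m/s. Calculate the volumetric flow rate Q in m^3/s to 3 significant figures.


Approach: apply the continuity equation for pipe flow, Q = A * v with A = pi*(D/2)^2.
A = pi*(0.298/2)^2 = 0.069746 m^2
Q = 0.069746 * 2.55 = 0.178 m^3/s
Therefore the volumetric flow rate Q = 0.178 m^3/s.


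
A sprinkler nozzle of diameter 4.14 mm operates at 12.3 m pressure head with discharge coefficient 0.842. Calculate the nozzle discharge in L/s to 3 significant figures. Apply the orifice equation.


Approach: apply the orifice equation, Q = Cd*A*sqrt(2*g*h), A = pi*(d/2)^2.
A = pi*(4.14e-3/2)^2 = 1.3461e-05 m^2
Q = 0.842 * 1.3461e-05 * sqrt(2*9.81*12.3) * 1000 = 0.176 L/s
Therefore the nozzle discharge = 0.176 L/s.


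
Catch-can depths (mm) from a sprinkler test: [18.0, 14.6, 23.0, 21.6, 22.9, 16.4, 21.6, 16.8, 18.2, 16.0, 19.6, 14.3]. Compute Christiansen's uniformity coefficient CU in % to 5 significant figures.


Approach: apply Christiansen's uniformity coefficient, CU = (1 - mean_abs_deviation/mean)*100.
mean = 18.58333 mm
mean |d_i - mean| = 2.630556 mm
CU = (1 - 2.630556/18.58333)*100 = 85.845 %
Therefore Christiansen's uniformity coefficient CU = 85.845 %.


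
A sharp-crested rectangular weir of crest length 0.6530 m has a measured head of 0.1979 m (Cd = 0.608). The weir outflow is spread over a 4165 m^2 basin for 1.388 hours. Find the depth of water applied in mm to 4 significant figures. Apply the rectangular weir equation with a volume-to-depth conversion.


Approach: apply the rectangular weir equation with a volume-to-depth conversion, Q = (2/3)*Cd*L*sqrt(2g)*H^1.5; d = Q*t/A * 1000.
Step 1 — weir discharge:
  Q = (2/3)*0.608*0.6530*sqrt(2*9.81)*0.1979^1.5 = 0.103215 m^3/s
Step 2 — volume: V = 0.103215 * 1.388*3600 = 515.746 m^3
Step 3 — depth: d = V/A * 1000 = 515.746/4165 * 1000 = 123.8 mm
Therefore the depth of water applied = 123.8 mm.


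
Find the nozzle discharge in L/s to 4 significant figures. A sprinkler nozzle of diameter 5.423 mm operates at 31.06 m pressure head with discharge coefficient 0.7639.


Approach: apply the orifice equation, Q = Cd*A*sqrt(2*g*h), A = pi*(d/2)^2.
A = pi*(5.423e-3/2)^2 = 2.30977e-05 m^2
Q = 0.7639 * 2.30977e-05 * sqrt(2*9.81*31.06) * 1000 = 0.4356 L/s
Therefore the nozzle discharge = 0.4356 L/s.


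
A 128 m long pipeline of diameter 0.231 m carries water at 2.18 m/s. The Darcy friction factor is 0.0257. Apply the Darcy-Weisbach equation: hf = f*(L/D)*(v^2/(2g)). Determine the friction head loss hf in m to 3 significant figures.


hf = 0.0257 * (128/0.231) * (2.18^2 / (2*9.81))
hf = 3.45 m
Therefore the friction head loss hf = 3.45 m.


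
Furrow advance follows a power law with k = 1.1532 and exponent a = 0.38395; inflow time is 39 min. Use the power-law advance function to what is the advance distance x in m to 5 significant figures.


Approach: apply the power-law advance function, x = k*t^a.
x = 1.1532 * 39^0.38395 = 4.7075 m
Therefore the advance distance x = 4.7075 m.


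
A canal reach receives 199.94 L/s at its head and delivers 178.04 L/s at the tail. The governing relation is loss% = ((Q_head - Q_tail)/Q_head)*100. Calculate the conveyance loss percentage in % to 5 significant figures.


loss = ((199.94 - 178.04)/199.94)*100 = 10.953 %
Therefore the conveyance loss percentage = 10.953 %.


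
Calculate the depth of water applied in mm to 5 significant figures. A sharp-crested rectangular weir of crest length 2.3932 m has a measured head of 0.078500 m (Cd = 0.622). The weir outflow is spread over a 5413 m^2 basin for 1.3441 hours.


Approach: apply the rectangular weir equation with a volume-to-depth conversion, Q = (2/3)*Cd*L*sqrt(2g)*H^1.5; d = Q*t/A * 1000.
Step 1 — weir discharge:
  Q = (2/3)*0.622*2.3932*sqrt(2*9.81)*0.078500^1.5 = 0.09667899 m^3/s
Step 2 — volume: V = 0.09667899 * 1.3441*3600 = 467.8064 m^3
Step 3 — depth: d = V/A * 1000 = 467.8064/5413 * 1000 = 86.423 mm
Therefore the depth of water applied = 86.423 mm.


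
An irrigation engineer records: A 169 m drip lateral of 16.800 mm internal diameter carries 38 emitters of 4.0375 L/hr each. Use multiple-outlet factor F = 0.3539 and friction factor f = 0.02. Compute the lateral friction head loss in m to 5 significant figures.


Approach: apply Darcy-Weisbach with the multiple-outlet F-factor, Q = n*q/(3600*1000) m^3/s; v = Q/A; hf = F*f*(L/D)*(v^2/(2g)).
Q = 38*4.0375/(3600*1000) = 4.261806e-05 m^3/s
A = pi*(16.800e-3/2)^2 = 2.216708e-04 m^2, so v = Q/A = 0.1922583 m/s
hf = 0.3539*0.02*(169/0.016800)*(0.1922583^2/(2*9.81)) = 0.13414 m
Therefore the lateral friction head loss = 0.13414 m.


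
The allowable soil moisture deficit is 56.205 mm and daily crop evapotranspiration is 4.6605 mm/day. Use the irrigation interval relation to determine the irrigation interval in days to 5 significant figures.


Approach: apply the irrigation interval relation, interval = SMD / ETc.
interval = 56.205 / 4.6605 = 12.060 days
Therefore the irrigation interval = 12.060 days.


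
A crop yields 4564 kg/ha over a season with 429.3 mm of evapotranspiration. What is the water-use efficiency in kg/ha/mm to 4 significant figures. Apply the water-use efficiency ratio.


Approach: apply the water-use efficiency ratio, WUE = yield/ET.
WUE = 4564 / 429.3 = 10.63 kg/ha/mm
Therefore the water-use efficiency = 10.63 kg/ha/mm.


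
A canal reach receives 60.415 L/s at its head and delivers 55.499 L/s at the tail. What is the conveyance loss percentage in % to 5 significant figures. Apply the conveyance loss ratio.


Approach: apply the conveyance loss ratio, loss% = ((Q_head - Q_tail)/Q_head)*100.
loss = ((60.415 - 55.499)/60.415)*100 = 8.1371 %
Therefore the conveyance loss percentage = 8.1371 %.


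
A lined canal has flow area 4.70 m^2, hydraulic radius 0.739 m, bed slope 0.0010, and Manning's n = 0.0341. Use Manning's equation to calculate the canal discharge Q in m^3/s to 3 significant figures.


Approach: apply Manning's equation, Q = (1/n)*A*R^(2/3)*S^(1/2).
Q = (1/0.0341) * 4.70 * 0.739^(2/3) * 0.0010^(1/2) = 3.56 m^3/s
Therefore the canal discharge Q = 3.56 m^3/s.


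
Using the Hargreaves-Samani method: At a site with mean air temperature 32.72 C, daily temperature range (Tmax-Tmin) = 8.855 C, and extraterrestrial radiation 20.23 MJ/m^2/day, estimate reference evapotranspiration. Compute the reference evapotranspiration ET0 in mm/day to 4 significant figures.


Approach: apply the Hargreaves-Samani method, ET0 = 0.0023*(Tmean+17.8)*sqrt(Tmax-Tmin)*0.408*Ra.
ET0 = 0.0023*(32.72+17.8)*sqrt(8.855)*0.408*20.23 = 2.854 mm/day
Therefore the reference evapotranspiration ET0 = 2.854 mm/day.


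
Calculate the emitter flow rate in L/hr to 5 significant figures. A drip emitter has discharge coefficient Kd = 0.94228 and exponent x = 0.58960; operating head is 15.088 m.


Approach: apply the emitter characteristic equation, q = Kd * h^x.
q = 0.94228 * 15.088^0.58960 = 4.6677 L/hr
Therefore the emitter flow rate = 4.6677 L/hr.


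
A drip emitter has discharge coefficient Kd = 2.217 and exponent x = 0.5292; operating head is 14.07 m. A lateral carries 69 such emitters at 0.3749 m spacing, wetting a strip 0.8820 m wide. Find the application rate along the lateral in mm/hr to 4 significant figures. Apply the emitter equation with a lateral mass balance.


Approach: apply the emitter equation with a lateral mass balance, q = Kd*h^x; Q = n*q; rate = Q/(n*spacing*width).
Step 1 — single emitter flow (q = Kd*h^x):
  q = 2.217 * 14.07^0.5292 = 8.98345 L/hr
Step 2 — total lateral flow: Q = 69 * 8.98345 = 619.858 L/hr
Step 3 — wetted area: A = 69 * 0.3749 * 0.8820 = 22.8157 m^2
Step 4 — application rate: Q/A = 619.858/22.8157 = 27.17 mm/hr
Therefore the application rate along the lateral = 27.17 mm/hr.


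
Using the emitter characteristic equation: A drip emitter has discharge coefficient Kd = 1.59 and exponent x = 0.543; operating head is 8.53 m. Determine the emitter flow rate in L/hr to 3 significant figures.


Approach: apply the emitter characteristic equation, q = Kd * h^x.
q = 1.59 * 8.53^0.543 = 5.09 L/hr
Therefore the emitter flow rate = 5.09 L/hr.


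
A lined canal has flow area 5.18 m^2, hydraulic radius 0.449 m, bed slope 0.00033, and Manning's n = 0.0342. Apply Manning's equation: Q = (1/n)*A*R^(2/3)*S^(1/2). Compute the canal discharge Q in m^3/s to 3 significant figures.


Q = (1/0.0342) * 5.18 * 0.449^(2/3) * 0.00033^(1/2) = 1.61 m^3/s
Therefore the canal discharge Q = 1.61 m^3/s.


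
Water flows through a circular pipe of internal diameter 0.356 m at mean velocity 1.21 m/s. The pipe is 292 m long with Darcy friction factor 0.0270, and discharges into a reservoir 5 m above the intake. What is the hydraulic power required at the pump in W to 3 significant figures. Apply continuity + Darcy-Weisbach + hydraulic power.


Approach: apply continuity + Darcy-Weisbach + hydraulic power, Q = A*v; hf = f*(L/D)*(v^2/(2g)); H = static + hf; P = rho*g*Q*H.
Step 1 — flow rate (continuity, Q = A*v):
  A = pi*(0.356/2)^2 = 0.099538 m^2
  Q = 0.099538 * 1.21 = 0.12044 m^3/s
Step 2 — friction head loss (Darcy-Weisbach):
  hf = 0.0270 * (292/0.356) * (1.21^2 / (2*9.81))
  hf = 1.6526 m
Step 3 — total head: H = 5 + 1.6526 = 6.6526 m
Step 4 — hydraulic power (P = rho*g*Q*H):
  P = 1000 * 9.81 * 0.12044 * 6.6526 = 7860 W
Therefore the hydraulic power required at the pump = 7860 W.
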